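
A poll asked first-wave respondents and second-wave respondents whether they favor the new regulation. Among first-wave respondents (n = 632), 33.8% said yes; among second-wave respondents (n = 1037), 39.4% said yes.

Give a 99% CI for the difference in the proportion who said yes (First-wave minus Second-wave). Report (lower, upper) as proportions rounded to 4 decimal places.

(-0.1183, 0.0063)

SE₁ = √(p̂₁(1−p̂₁)/n₁) = √(0.3380·0.6620/632) = 0.01882; SE₂ = √(0.3940·0.6060/1037) = 0.01517.
Independent samples: SE of the difference = √(SE₁² + SE₂²) = √(0.0003541924 + 0.0002301289) = 0.02417.
z* for 99% confidence is 2.576, so the margin of error is 2.576 × 0.02417 = 0.06226.
Point estimate p̂₁ − p̂₂ = 0.3380 − 0.3940 = -0.0560.
-0.0560 ± 0.06226 → (-0.1183, 0.0063).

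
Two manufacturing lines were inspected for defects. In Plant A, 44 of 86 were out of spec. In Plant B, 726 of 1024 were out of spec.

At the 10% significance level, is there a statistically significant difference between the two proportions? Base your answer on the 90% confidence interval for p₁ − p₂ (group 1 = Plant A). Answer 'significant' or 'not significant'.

significant

First, p̂₁ = 44/86 = 0.5116; p̂₂ = 726/1024 = 0.7090.
The two standard errors are √(0.5116×0.4884/86) = 0.05390 and √(0.7090×0.2910/1024) = 0.01419.
Because the samples are independent, SE_diff = √(0.05390² + 0.01419²) = 0.05574.
Using z* = 1.645 for 90%, ME = 1.645 × 0.05574 = 0.09169.
p̂₁ − p̂₂ = -0.1974; interval -0.1974 ± 0.09169 gives (-0.28909, -0.10571).
The interval (-0.28909, -0.10571) does not contain 0, so the difference is significant.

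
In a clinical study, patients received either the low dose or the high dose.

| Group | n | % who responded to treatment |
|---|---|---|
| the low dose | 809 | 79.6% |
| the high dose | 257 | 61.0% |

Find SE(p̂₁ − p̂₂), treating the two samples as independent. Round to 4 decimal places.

0.0336

Each SE is √(p̂(1−p̂)/n): √(0.7960·0.2040/809) = 0.01417 and √(0.6100·0.3900/257) = 0.03043.
SE(p̂₁ − p̂₂) = √(SE₁² + SE₂²) = √(0.0002007889 + 0.0009259849) = 0.03357, since the two samples are independent.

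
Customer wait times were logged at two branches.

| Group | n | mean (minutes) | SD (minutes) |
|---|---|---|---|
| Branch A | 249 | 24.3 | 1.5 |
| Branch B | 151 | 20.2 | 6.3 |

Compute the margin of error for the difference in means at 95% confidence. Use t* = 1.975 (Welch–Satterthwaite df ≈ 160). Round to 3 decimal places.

SE₁ = s₁/√n₁ = 1.5/√249 = 0.0951; SE₂ = 6.3/√151 = 0.5127.
Independent samples, unequal variances: SE_diff = √(SE₁² + SE₂²) = √(0.00904401 + 0.26286129) = 0.5214.
t* = 1.975, so margin of error = 1.975 × 0.5214 = 1.0298.

1.030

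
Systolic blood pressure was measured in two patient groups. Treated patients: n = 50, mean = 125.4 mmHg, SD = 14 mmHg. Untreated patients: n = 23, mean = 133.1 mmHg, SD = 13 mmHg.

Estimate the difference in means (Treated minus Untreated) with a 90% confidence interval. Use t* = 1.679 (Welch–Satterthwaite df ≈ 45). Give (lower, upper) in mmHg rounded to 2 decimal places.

(-13.34, -2.06)

Per-group SEs: s₁/√n₁ = 14/√50 = 1.9799, s₂/√n₂ = 13/√23 = 2.7107.
Unpooled SE of the difference: √(3.92000401 + 7.34789449) = 3.3568.
Margin of error = t* · SE = 1.679 × 3.3568 = 5.6361.
x̄₁ − x̄₂ = 125.4 − 133.1 = -7.7000.
CI: -7.7000 ± 5.6361 = (-13.34, -2.06).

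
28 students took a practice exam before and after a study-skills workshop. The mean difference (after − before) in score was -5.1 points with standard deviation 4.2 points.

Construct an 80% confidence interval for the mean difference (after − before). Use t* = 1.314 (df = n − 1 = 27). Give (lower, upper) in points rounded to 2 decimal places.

(-6.14, -4.06)

This is a matched-pairs design, so SE = s_d/√n = 4.2/√28 = 0.7937.
Margin = 1.314 × 0.7937 = 1.0429; the interval is -5.1 ± 1.0429 = (-6.14, -4.06).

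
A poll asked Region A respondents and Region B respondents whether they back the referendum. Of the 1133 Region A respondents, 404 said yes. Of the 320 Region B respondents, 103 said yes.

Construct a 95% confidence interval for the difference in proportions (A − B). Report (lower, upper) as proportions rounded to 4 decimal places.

(-0.0236, 0.0930)

Sample proportions: 404/1133 = 0.3566, 103/320 = 0.3219.
Each SE is √(p̂(1−p̂)/n): √(0.3566·0.6434/1133) = 0.01423 and √(0.3219·0.6781/320) = 0.02612.
SE(p̂₁ − p̂₂) = √(SE₁² + SE₂²) = √(0.0002024929 + 0.0006822544) = 0.02974, since the two samples are independent.
At 95% confidence z* = 1.960; margin = 1.960 × 0.02974 = 0.05829.
The difference is 0.3566 − 0.3219 = 0.0347, so the interval is 0.0347 ± 0.05829 = (-0.0236, 0.0930).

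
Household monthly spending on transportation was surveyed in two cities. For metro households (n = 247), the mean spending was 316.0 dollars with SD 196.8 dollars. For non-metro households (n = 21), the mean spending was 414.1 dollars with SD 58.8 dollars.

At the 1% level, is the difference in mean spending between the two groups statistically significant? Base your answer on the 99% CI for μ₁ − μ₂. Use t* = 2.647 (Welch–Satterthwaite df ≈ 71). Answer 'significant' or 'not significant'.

SE₁ = s₁/√n₁ = 196.8/√247 = 12.5221; SE₂ = 58.8/√21 = 12.8312.
Independent samples, unequal variances: SE_diff = √(SE₁² + SE₂²) = √(156.80298841 + 164.63969344) = 17.9288.
t* = 2.647, so margin of error = 2.647 × 17.9288 = 47.4575.
Difference in means = 316.0 − 414.1 = -98.1000.
-98.1000 ± 47.4575 → (-145.5575, -50.6425).
The interval (-145.5575, -50.6425) does not contain 0, so the difference is significant.

significant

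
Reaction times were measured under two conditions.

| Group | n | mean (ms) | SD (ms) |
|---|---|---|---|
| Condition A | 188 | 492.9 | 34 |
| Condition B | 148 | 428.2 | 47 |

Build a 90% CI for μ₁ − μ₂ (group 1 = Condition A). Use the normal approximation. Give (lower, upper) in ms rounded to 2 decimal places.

(57.15, 72.25)

Per-group SEs: s₁/√n₁ = 34/√188 = 2.4797, s₂/√n₂ = 47/√148 = 3.8634.
Unpooled SE of the difference: √(6.14891209 + 14.92585956) = 4.5907.
Margin of error = z* · SE = 1.645 × 4.5907 = 7.5517.
x̄₁ − x̄₂ = 492.9 − 428.2 = 64.7000.
CI: 64.7000 ± 7.5517 = (57.15, 72.25).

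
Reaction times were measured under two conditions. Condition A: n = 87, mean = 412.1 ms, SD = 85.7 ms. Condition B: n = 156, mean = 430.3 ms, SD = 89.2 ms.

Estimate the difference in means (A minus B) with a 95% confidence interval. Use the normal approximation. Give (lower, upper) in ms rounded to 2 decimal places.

Standard errors of each mean: 85.7/√87 = 9.1880 and 89.2/√156 = 7.1417.
SE(x̄₁ − x̄₂) = √(9.1880² + 7.1417²) = 11.6371 for independent samples with unequal variances.
With z* = 1.960, the margin is 1.960 × 11.6371 = 22.8087.
x̄₁ − x̄₂ = 412.1 − 430.3 = -18.2000; the interval is -18.2000 ± 22.8087 = (-41.01, 4.61).

(-41.01, 4.61)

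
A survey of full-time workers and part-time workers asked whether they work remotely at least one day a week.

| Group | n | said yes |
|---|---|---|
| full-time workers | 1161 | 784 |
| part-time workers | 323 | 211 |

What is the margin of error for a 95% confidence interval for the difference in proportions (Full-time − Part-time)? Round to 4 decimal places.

0.0585

Sample proportions: 784/1161 = 0.6753, 211/323 = 0.6533.
Each SE is √(p̂(1−p̂)/n): √(0.6753·0.3247/1161) = 0.01374 and √(0.6533·0.3467/323) = 0.02648.
SE(p̂₁ − p̂₂) = √(SE₁² + SE₂²) = √(0.0001887876 + 0.0007011904) = 0.02983, since the two samples are independent.
At 95% confidence z* = 1.960; margin = 1.960 × 0.02983 = 0.05847.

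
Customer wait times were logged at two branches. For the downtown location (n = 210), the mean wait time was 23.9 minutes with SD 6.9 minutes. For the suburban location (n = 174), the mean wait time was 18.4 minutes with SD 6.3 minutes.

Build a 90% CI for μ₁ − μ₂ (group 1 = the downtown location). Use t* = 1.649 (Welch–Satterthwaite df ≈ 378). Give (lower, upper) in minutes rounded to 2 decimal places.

(4.39, 6.61)

Per-group SEs: s₁/√n₁ = 6.9/√210 = 0.4761, s₂/√n₂ = 6.3/√174 = 0.4776.
Unpooled SE of the difference: √(0.22667121 + 0.22810176) = 0.6744.
Margin of error = t* · SE = 1.649 × 0.6744 = 1.1121.
x̄₁ − x̄₂ = 23.9 − 18.4 = 5.5000.
CI: 5.5000 ± 1.1121 = (4.39, 6.61).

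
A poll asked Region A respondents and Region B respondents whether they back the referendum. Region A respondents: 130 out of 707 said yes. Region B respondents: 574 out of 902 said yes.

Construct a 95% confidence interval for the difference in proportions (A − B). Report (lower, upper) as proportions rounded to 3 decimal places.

(-0.495, -0.410)

First, p̂₁ = 130/707 = 0.1839; p̂₂ = 574/902 = 0.6364.
The two standard errors are √(0.1839×0.8161/707) = 0.01457 and √(0.6364×0.3636/902) = 0.01602.
Because the samples are independent, SE_diff = √(0.01457² + 0.01602²) = 0.02165.
Using z* = 1.960 for 95%, ME = 1.960 × 0.02165 = 0.04243.
p̂₁ − p̂₂ = -0.4525; interval -0.4525 ± 0.04243 gives (-0.495, -0.410).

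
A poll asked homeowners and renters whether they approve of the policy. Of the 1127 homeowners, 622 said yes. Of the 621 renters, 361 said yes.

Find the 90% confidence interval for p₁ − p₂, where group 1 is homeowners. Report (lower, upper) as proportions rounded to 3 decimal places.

(-0.070, 0.011)

First, p̂₁ = 622/1127 = 0.5519; p̂₂ = 361/621 = 0.5813.
The two standard errors are √(0.5519×0.4481/1127) = 0.01481 and √(0.5813×0.4187/621) = 0.01980.
Because the samples are independent, SE_diff = √(0.01481² + 0.01980²) = 0.02473.
Using z* = 1.645 for 90%, ME = 1.645 × 0.02473 = 0.04068.
p̂₁ − p̂₂ = -0.0294; interval -0.0294 ± 0.04068 gives (-0.070, 0.011).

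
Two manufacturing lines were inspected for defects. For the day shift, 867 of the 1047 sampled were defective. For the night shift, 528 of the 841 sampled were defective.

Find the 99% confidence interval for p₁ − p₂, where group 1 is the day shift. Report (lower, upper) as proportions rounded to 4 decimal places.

(0.1479, 0.2527)

First, p̂₁ = 867/1047 = 0.8281; p̂₂ = 528/841 = 0.6278.
The two standard errors are √(0.8281×0.1719/1047) = 0.01166 and √(0.6278×0.3722/841) = 0.01667.
Because the samples are independent, SE_diff = √(0.01166² + 0.01667²) = 0.02034.
Using z* = 2.576 for 99%, ME = 2.576 × 0.02034 = 0.05240.
p̂₁ − p̂₂ = 0.2003; interval 0.2003 ± 0.05240 gives (0.1479, 0.2527).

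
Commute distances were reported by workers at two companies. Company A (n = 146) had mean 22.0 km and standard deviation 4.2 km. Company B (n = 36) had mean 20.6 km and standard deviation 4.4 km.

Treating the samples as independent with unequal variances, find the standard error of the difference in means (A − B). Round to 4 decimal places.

0.8115

SE₁ = s₁/√n₁ = 4.2/√146 = 0.3476; SE₂ = 4.4/√36 = 0.7333.
Independent samples, unequal variances: SE_diff = √(SE₁² + SE₂²) = √(0.12082576 + 0.53772889) = 0.8115.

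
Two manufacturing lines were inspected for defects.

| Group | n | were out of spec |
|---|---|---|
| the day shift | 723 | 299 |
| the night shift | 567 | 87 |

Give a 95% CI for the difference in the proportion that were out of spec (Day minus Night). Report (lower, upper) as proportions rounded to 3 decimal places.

(0.214, 0.307)

Sample proportions: 299/723 = 0.4136, 87/567 = 0.1534.
Each SE is √(p̂(1−p̂)/n): √(0.4136·0.5864/723) = 0.01832 and √(0.1534·0.8466/567) = 0.01513.
SE(p̂₁ − p̂₂) = √(SE₁² + SE₂²) = √(0.0003356224 + 0.0002289169) = 0.02376, since the two samples are independent.
At 95% confidence z* = 1.960; margin = 1.960 × 0.02376 = 0.04657.
The difference is 0.4136 − 0.1534 = 0.2602, so the interval is 0.2602 ± 0.04657 = (0.214, 0.307).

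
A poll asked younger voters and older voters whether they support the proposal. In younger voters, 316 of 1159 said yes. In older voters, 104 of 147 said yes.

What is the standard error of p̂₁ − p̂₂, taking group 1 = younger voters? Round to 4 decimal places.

0.0397

First, p̂₁ = 316/1159 = 0.2726; p̂₂ = 104/147 = 0.7075.
The two standard errors are √(0.2726×0.7274/1159) = 0.01308 and √(0.7075×0.2925/147) = 0.03752.
Because the samples are independent, SE_diff = √(0.01308² + 0.03752²) = 0.03973.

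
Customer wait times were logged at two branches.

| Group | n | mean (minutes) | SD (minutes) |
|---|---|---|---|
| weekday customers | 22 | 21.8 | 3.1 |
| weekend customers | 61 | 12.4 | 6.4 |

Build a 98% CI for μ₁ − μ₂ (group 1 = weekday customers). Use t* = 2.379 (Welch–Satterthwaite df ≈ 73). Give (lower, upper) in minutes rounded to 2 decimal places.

(6.90, 11.90)

Per-group SEs: s₁/√n₁ = 3.1/√22 = 0.6609, s₂/√n₂ = 6.4/√61 = 0.8194.
Unpooled SE of the difference: √(0.43678881 + 0.67141636) = 1.0527.
Margin of error = t* · SE = 2.379 × 1.0527 = 2.5044.
x̄₁ − x̄₂ = 21.8 − 12.4 = 9.4000.
CI: 9.4000 ± 2.5044 = (6.90, 11.90).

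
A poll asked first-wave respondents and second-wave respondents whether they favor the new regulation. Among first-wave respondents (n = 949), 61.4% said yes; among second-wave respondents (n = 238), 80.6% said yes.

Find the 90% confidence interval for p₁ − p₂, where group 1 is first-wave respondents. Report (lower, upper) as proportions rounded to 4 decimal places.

Each SE is √(p̂(1−p̂)/n): √(0.6140·0.3860/949) = 0.01580 and √(0.8060·0.1940/238) = 0.02563.
SE(p̂₁ − p̂₂) = √(SE₁² + SE₂²) = √(0.00024964 + 0.0006568969) = 0.03011, since the two samples are independent.
At 90% confidence z* = 1.645; margin = 1.645 × 0.03011 = 0.04953.
The difference is 0.6140 − 0.8060 = -0.1920, so the interval is -0.1920 ± 0.04953 = (-0.2415, -0.1425).

(-0.2415, -0.1425)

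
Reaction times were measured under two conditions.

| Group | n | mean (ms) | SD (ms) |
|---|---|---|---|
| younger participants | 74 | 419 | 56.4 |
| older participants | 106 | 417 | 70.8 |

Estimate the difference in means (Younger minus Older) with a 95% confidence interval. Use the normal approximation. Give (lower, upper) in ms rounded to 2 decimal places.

Standard errors of each mean: 56.4/√74 = 6.5564 and 70.8/√106 = 6.8767.
SE(x̄₁ − x̄₂) = √(6.5564² + 6.8767²) = 9.5013 for independent samples with unequal variances.
With z* = 1.960, the margin is 1.960 × 9.5013 = 18.6225.
x̄₁ − x̄₂ = 419 − 417 = 2.0000; the interval is 2.0000 ± 18.6225 = (-16.62, 20.62).

(-16.62, 20.62)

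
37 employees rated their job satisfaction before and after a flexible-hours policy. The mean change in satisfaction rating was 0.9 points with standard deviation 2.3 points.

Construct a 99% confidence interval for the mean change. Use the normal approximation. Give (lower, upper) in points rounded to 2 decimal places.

This is a matched-pairs design, so SE = s_d/√n = 2.3/√37 = 0.3781.
Margin = 2.576 × 0.3781 = 0.9740; the interval is 0.9 ± 0.9740 = (-0.07, 1.87).

(-0.07, 1.87)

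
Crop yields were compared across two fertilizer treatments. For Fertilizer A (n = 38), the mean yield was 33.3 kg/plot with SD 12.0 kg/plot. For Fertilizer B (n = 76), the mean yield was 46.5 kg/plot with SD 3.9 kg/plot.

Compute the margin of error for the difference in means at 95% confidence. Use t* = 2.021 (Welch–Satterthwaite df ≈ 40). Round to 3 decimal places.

Per-group SEs: s₁/√n₁ = 12.0/√38 = 1.9467, s₂/√n₂ = 3.9/√76 = 0.4474.
Unpooled SE of the difference: √(3.78964089 + 0.20016676) = 1.9975.
Margin of error = t* · SE = 2.021 × 1.9975 = 4.0369.

4.037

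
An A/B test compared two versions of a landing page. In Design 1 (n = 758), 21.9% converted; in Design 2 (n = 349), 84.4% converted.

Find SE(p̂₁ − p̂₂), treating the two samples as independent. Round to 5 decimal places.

SE₁ = √(p̂₁(1−p̂₁)/n₁) = √(0.2190·0.7810/758) = 0.01502; SE₂ = √(0.8440·0.1560/349) = 0.01942.
Independent samples: SE of the difference = √(SE₁² + SE₂²) = √(0.0002256004 + 0.0003771364) = 0.02455.

0.02455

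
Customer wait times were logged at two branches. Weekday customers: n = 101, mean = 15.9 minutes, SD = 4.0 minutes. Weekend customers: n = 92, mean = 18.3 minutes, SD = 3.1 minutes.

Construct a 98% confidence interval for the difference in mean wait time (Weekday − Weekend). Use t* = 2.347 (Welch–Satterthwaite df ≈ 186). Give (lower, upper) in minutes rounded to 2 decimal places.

(-3.60, -1.20)

Standard errors of each mean: 4.0/√101 = 0.3980 and 3.1/√92 = 0.3232.
SE(x̄₁ − x̄₂) = √(0.3980² + 0.3232²) = 0.5127 for independent samples with unequal variances.
With t* = 2.347, the margin is 2.347 × 0.5127 = 1.2033.
x̄₁ − x̄₂ = 15.9 − 18.3 = -2.4000; the interval is -2.4000 ± 1.2033 = (-3.60, -1.20).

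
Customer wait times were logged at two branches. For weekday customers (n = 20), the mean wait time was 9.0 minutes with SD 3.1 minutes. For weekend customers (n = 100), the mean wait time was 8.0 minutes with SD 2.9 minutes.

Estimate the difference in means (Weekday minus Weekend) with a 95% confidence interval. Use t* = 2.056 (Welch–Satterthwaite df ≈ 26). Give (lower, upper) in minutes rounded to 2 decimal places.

Standard errors of each mean: 3.1/√20 = 0.6932 and 2.9/√100 = 0.2900.
SE(x̄₁ − x̄₂) = √(0.6932² + 0.2900²) = 0.7514 for independent samples with unequal variances.
With t* = 2.056, the margin is 2.056 × 0.7514 = 1.5449.
x̄₁ − x̄₂ = 9.0 − 8.0 = 1.0000; the interval is 1.0000 ± 1.5449 = (-0.54, 2.54).

(-0.54, 2.54)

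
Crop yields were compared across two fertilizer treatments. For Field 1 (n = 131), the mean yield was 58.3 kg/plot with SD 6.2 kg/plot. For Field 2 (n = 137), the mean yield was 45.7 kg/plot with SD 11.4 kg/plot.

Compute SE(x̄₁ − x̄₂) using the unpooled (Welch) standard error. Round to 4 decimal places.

SE₁ = s₁/√n₁ = 6.2/√131 = 0.5417; SE₂ = 11.4/√137 = 0.9740.
Independent samples, unequal variances: SE_diff = √(SE₁² + SE₂²) = √(0.29343889 + 0.948676) = 1.1145.

1.1145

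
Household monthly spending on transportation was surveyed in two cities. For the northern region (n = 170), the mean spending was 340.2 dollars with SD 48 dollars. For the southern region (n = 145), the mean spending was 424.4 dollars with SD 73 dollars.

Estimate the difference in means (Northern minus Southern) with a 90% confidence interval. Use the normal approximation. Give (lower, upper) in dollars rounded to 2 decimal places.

(-95.87, -72.53)

Standard errors of each mean: 48/√170 = 3.6814 and 73/√145 = 6.0623.
SE(x̄₁ − x̄₂) = √(3.6814² + 6.0623²) = 7.0925 for independent samples with unequal variances.
With z* = 1.645, the margin is 1.645 × 7.0925 = 11.6672.
x̄₁ − x̄₂ = 340.2 − 424.4 = -84.2000; the interval is -84.2000 ± 11.6672 = (-95.87, -72.53).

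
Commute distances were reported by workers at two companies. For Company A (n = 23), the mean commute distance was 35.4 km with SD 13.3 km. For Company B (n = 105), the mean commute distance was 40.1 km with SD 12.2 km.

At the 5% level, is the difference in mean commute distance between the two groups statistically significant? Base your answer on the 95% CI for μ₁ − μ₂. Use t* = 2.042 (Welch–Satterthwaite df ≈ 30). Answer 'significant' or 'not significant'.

not significant

Standard errors of each mean: 13.3/√23 = 2.7732 and 12.2/√105 = 1.1906.
SE(x̄₁ − x̄₂) = √(2.7732² + 1.1906²) = 3.0180 for independent samples with unequal variances.
With t* = 2.042, the margin is 2.042 × 3.0180 = 6.1628.
x̄₁ − x̄₂ = 35.4 − 40.1 = -4.7000; the interval is -4.7000 ± 6.1628 = (-10.8628, 1.4628).
The interval (-10.8628, 1.4628) contains 0, so the difference is not significant.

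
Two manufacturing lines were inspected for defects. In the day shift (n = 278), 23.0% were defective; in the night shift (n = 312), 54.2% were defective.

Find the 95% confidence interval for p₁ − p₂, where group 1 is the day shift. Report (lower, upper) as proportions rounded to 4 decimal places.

(-0.3862, -0.2378)

SE₁ = √(p̂₁(1−p̂₁)/n₁) = √(0.2300·0.7700/278) = 0.02524; SE₂ = √(0.5420·0.4580/312) = 0.02821.
Independent samples: SE of the difference = √(SE₁² + SE₂²) = √(0.0006370576 + 0.0007958041) = 0.03785.
z* for 95% confidence is 1.960, so the margin of error is 1.960 × 0.03785 = 0.07419.
Point estimate p̂₁ − p̂₂ = 0.2300 − 0.5420 = -0.3120.
-0.3120 ± 0.07419 → (-0.3862, -0.2378).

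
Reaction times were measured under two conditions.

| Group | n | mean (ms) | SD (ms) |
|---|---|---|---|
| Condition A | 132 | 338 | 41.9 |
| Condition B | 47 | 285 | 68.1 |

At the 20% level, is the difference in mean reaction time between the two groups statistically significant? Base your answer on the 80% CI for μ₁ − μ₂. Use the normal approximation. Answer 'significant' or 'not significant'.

significant

Standard errors of each mean: 41.9/√132 = 3.6469 and 68.1/√47 = 9.9334.
SE(x̄₁ − x̄₂) = √(3.6469² + 9.9334²) = 10.5817 for independent samples with unequal variances.
With z* = 1.282, the margin is 1.282 × 10.5817 = 13.5657.
x̄₁ − x̄₂ = 338 − 285 = 53.0000; the interval is 53.0000 ± 13.5657 = (39.4343, 66.5657).
The interval (39.4343, 66.5657) does not contain 0, so the difference is significant.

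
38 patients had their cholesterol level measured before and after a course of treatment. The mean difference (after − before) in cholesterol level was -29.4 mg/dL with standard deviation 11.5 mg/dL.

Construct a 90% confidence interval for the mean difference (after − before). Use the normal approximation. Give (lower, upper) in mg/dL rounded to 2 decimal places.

This is a matched-pairs design, so SE = s_d/√n = 11.5/√38 = 1.8655.
Margin = 1.645 × 1.8655 = 3.0687; the interval is -29.4 ± 3.0687 = (-32.47, -26.33).

(-32.47, -26.33)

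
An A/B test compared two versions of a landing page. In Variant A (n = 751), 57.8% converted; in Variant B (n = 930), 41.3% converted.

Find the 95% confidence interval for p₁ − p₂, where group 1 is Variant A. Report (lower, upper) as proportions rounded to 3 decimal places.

(0.118, 0.212)

Each SE is √(p̂(1−p̂)/n): √(0.5780·0.4220/751) = 0.01802 and √(0.4130·0.5870/930) = 0.01615.
SE(p̂₁ − p̂₂) = √(SE₁² + SE₂²) = √(0.0003247204 + 0.0002608225) = 0.02420, since the two samples are independent.
At 95% confidence z* = 1.960; margin = 1.960 × 0.02420 = 0.04743.
The difference is 0.5780 − 0.4130 = 0.1650, so the interval is 0.1650 ± 0.04743 = (0.118, 0.212).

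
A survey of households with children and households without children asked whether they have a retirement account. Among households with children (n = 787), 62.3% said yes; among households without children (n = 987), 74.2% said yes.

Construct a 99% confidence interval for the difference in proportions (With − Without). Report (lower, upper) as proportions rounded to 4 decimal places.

(-0.1762, -0.0618)

The two standard errors are √(0.6230×0.3770/787) = 0.01728 and √(0.7420×0.2580/987) = 0.01393.
Because the samples are independent, SE_diff = √(0.01728² + 0.01393²) = 0.02220.
Using z* = 2.576 for 99%, ME = 2.576 × 0.02220 = 0.05719.
p̂₁ − p̂₂ = -0.1190; interval -0.1190 ± 0.05719 gives (-0.1762, -0.0618).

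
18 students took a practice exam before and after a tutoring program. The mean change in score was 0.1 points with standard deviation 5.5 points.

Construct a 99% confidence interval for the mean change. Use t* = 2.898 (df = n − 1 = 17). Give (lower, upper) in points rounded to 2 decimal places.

This is a matched-pairs design, so SE = s_d/√n = 5.5/√18 = 1.2964.
Margin = 2.898 × 1.2964 = 3.7570; the interval is 0.1 ± 3.7570 = (-3.66, 3.86).

(-3.66, 3.86)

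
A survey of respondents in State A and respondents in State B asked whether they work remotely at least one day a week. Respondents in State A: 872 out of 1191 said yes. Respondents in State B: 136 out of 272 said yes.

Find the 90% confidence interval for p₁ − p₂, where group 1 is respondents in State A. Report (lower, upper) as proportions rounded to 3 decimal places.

p̂₁ = 872/1191 = 0.7322 and p̂₂ = 136/272 = 0.5000.
SE₁ = √(p̂₁(1−p̂₁)/n₁) = √(0.7322·0.2678/1191) = 0.01283; SE₂ = √(0.5000·0.5000/272) = 0.03032.
Independent samples: SE of the difference = √(SE₁² + SE₂²) = √(0.0001646089 + 0.0009193024) = 0.03292.
z* for 90% confidence is 1.645, so the margin of error is 1.645 × 0.03292 = 0.05415.
Point estimate p̂₁ − p̂₂ = 0.7322 − 0.5000 = 0.2322.
0.2322 ± 0.05415 → (0.178, 0.286).

(0.178, 0.286)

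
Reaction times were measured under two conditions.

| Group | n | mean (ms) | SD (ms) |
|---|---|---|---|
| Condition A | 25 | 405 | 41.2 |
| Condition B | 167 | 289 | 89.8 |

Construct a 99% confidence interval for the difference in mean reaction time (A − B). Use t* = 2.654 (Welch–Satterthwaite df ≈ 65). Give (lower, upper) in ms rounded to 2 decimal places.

(87.39, 144.61)

Standard errors of each mean: 41.2/√25 = 8.2400 and 89.8/√167 = 6.9489.
SE(x̄₁ − x̄₂) = √(8.2400² + 6.9489²) = 10.7789 for independent samples with unequal variances.
With t* = 2.654, the margin is 2.654 × 10.7789 = 28.6072.
x̄₁ − x̄₂ = 405 − 289 = 116.0000; the interval is 116.0000 ± 28.6072 = (87.39, 144.61).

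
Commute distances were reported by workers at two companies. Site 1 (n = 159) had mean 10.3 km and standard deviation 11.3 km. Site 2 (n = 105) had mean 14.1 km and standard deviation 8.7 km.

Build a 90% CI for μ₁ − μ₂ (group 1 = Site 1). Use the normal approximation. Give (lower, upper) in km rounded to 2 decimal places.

(-5.83, -1.77)

Per-group SEs: s₁/√n₁ = 11.3/√159 = 0.8961, s₂/√n₂ = 8.7/√105 = 0.8490.
Unpooled SE of the difference: √(0.80299521 + 0.720801) = 1.2344.
Margin of error = z* · SE = 1.645 × 1.2344 = 2.0306.
x̄₁ − x̄₂ = 10.3 − 14.1 = -3.8000.
CI: -3.8000 ± 2.0306 = (-5.83, -1.77).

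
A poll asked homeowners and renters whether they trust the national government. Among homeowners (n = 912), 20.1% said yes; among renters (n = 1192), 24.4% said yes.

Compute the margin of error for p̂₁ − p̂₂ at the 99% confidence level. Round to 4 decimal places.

0.0469

Each SE is √(p̂(1−p̂)/n): √(0.2010·0.7990/912) = 0.01327 and √(0.2440·0.7560/1192) = 0.01244.
SE(p̂₁ − p̂₂) = √(SE₁² + SE₂²) = √(0.0001760929 + 0.0001547536) = 0.01819, since the two samples are independent.
At 99% confidence z* = 2.576; margin = 2.576 × 0.01819 = 0.04686.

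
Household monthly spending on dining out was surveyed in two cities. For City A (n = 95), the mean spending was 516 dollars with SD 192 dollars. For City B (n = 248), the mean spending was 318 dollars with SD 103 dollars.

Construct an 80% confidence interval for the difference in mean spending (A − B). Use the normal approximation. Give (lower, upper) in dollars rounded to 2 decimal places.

(171.39, 224.61)

Standard errors of each mean: 192/√95 = 19.6988 and 103/√248 = 6.5405.
SE(x̄₁ − x̄₂) = √(19.6988² + 6.5405²) = 20.7562 for independent samples with unequal variances.
With z* = 1.282, the margin is 1.282 × 20.7562 = 26.6094.
x̄₁ − x̄₂ = 516 − 318 = 198.0000; the interval is 198.0000 ± 26.6094 = (171.39, 224.61).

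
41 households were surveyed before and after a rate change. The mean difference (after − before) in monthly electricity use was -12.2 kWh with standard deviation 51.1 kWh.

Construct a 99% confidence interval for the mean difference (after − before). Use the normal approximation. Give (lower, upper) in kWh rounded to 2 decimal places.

(-32.76, 8.36)

This is a matched-pairs design, so SE = s_d/√n = 51.1/√41 = 7.9805.
Margin = 2.576 × 7.9805 = 20.5578; the interval is -12.2 ± 20.5578 = (-32.76, 8.36).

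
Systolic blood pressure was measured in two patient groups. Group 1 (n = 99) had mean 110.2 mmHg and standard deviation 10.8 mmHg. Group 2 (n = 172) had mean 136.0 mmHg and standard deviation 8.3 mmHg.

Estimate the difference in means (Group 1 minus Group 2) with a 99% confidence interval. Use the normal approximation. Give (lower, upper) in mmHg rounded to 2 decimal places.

Per-group SEs: s₁/√n₁ = 10.8/√99 = 1.0854, s₂/√n₂ = 8.3/√172 = 0.6329.
Unpooled SE of the difference: √(1.17809316 + 0.40056241) = 1.2564.
Margin of error = z* · SE = 2.576 × 1.2564 = 3.2365.
x̄₁ − x̄₂ = 110.2 − 136.0 = -25.8000.
CI: -25.8000 ± 3.2365 = (-29.04, -22.56).

(-29.04, -22.56)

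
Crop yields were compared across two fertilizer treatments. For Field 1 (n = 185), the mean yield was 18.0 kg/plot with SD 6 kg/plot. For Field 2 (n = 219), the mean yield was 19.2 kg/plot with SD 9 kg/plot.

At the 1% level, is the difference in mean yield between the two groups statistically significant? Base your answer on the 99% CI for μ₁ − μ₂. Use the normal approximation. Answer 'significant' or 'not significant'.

not significant

SE₁ = s₁/√n₁ = 6/√185 = 0.4411; SE₂ = 9/√219 = 0.6082.
Independent samples, unequal variances: SE_diff = √(SE₁² + SE₂²) = √(0.19456921 + 0.36990724) = 0.7513.
z* = 2.576, so margin of error = 2.576 × 0.7513 = 1.9353.
Difference in means = 18.0 − 19.2 = -1.2000.
-1.2000 ± 1.9353 → (-3.1353, 0.7353).
The interval (-3.1353, 0.7353) contains 0, so the difference is not significant.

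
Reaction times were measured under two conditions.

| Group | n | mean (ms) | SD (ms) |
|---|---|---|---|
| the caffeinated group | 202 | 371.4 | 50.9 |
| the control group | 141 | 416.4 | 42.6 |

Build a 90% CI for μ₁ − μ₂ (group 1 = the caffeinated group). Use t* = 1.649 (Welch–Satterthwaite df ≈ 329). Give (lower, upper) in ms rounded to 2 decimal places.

(-53.36, -36.64)

Per-group SEs: s₁/√n₁ = 50.9/√202 = 3.5813, s₂/√n₂ = 42.6/√141 = 3.5876.
Unpooled SE of the difference: √(12.82570969 + 12.87087376) = 5.0692.
Margin of error = t* · SE = 1.649 × 5.0692 = 8.3591.
x̄₁ − x̄₂ = 371.4 − 416.4 = -45.0000.
CI: -45.0000 ± 8.3591 = (-53.36, -36.64).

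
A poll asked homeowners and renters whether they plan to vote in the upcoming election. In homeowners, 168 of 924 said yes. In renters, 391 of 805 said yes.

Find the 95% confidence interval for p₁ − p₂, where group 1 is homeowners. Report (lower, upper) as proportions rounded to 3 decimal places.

(-0.346, -0.261)

First, p̂₁ = 168/924 = 0.1818; p̂₂ = 391/805 = 0.4857.
The two standard errors are √(0.1818×0.8182/924) = 0.01269 and √(0.4857×0.5143/805) = 0.01762.
Because the samples are independent, SE_diff = √(0.01269² + 0.01762²) = 0.02171.
Using z* = 1.960 for 95%, ME = 1.960 × 0.02171 = 0.04255.
p̂₁ − p̂₂ = -0.3039; interval -0.3039 ± 0.04255 gives (-0.346, -0.261).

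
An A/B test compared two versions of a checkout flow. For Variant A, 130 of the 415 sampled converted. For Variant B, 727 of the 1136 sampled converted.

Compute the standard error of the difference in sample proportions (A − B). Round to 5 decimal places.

0.02686

Sample proportions: 130/415 = 0.3133, 727/1136 = 0.6400.
Each SE is √(p̂(1−p̂)/n): √(0.3133·0.6867/415) = 0.02277 and √(0.6400·0.3600/1136) = 0.01424.
SE(p̂₁ − p̂₂) = √(SE₁² + SE₂²) = √(0.0005184729 + 0.0002027776) = 0.02686, since the two samples are independent.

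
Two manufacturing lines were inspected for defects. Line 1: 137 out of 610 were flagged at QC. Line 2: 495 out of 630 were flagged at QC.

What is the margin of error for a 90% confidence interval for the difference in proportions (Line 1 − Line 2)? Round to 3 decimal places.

0.039

Sample proportions: 137/610 = 0.2246, 495/630 = 0.7857.
Each SE is √(p̂(1−p̂)/n): √(0.2246·0.7754/610) = 0.01690 and √(0.7857·0.2143/630) = 0.01635.
SE(p̂₁ − p̂₂) = √(SE₁² + SE₂²) = √(0.00028561 + 0.0002673225) = 0.02351, since the two samples are independent.
At 90% confidence z* = 1.645; margin = 1.645 × 0.02351 = 0.03867.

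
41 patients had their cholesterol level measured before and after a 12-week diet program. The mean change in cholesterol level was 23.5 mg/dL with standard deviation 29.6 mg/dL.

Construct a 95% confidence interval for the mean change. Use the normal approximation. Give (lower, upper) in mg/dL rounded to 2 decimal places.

This is a matched-pairs design, so SE = s_d/√n = 29.6/√41 = 4.6227.
Margin = 1.960 × 4.6227 = 9.0605; the interval is 23.5 ± 9.0605 = (14.44, 32.56).

(14.44, 32.56)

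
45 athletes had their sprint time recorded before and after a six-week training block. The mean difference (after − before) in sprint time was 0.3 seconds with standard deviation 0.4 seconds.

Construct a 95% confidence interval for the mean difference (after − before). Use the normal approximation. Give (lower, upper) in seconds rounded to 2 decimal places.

Paired design: SE = s_d/√n = 0.4/√45 = 0.0596.
z* = 1.960; margin of error = 1.960 × 0.0596 = 0.1168.
0.3 ± 0.1168 → (0.18, 0.42).

(0.18, 0.42)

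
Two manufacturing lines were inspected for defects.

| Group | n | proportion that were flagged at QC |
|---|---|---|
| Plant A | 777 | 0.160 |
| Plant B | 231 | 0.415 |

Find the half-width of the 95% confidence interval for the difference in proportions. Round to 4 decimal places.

0.0686

The two standard errors are √(0.1600×0.8400/777) = 0.01315 and √(0.4150×0.5850/231) = 0.03242.
Because the samples are independent, SE_diff = √(0.01315² + 0.03242²) = 0.03499.
Using z* = 1.960 for 95%, ME = 1.960 × 0.03499 = 0.06858.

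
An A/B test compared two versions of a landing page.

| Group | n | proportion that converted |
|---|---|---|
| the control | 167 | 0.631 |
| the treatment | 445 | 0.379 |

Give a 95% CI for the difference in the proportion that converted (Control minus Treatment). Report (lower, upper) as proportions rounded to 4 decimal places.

(0.1660, 0.3380)

SE₁ = √(p̂₁(1−p̂₁)/n₁) = √(0.6310·0.3690/167) = 0.03734; SE₂ = √(0.3790·0.6210/445) = 0.02300.
Independent samples: SE of the difference = √(SE₁² + SE₂²) = √(0.0013942756 + 0.000529) = 0.04386.
z* for 95% confidence is 1.960, so the margin of error is 1.960 × 0.04386 = 0.08597.
Point estimate p̂₁ − p̂₂ = 0.6310 − 0.3790 = 0.2520.
0.2520 ± 0.08597 → (0.1660, 0.3380).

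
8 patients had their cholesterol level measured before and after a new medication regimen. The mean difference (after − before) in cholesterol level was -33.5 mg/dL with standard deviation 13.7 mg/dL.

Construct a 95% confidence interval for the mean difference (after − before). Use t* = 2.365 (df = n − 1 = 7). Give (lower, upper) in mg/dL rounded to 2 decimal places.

Paired design: SE = s_d/√n = 13.7/√8 = 4.8437.
t* = 2.365; margin of error = 2.365 × 4.8437 = 11.4554.
-33.5 ± 11.4554 → (-44.96, -22.04).

(-44.96, -22.04)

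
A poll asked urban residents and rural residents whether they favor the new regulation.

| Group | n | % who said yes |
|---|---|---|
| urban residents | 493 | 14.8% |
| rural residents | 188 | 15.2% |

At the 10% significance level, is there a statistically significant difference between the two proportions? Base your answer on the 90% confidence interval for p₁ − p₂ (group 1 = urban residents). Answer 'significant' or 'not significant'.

Each SE is √(p̂(1−p̂)/n): √(0.1480·0.8520/493) = 0.01599 and √(0.1520·0.8480/188) = 0.02618.
SE(p̂₁ − p̂₂) = √(SE₁² + SE₂²) = √(0.0002556801 + 0.0006853924) = 0.03068, since the two samples are independent.
At 90% confidence z* = 1.645; margin = 1.645 × 0.03068 = 0.05047.
The difference is 0.1480 − 0.1520 = -0.0040, so the interval is -0.0040 ± 0.05047 = (-0.05447, 0.04647).
The interval (-0.05447, 0.04647) contains 0, so the difference is not significant.

not significant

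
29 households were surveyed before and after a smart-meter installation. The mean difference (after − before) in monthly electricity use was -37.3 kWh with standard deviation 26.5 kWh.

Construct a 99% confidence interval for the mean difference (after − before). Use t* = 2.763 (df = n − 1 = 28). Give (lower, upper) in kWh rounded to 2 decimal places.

(-50.90, -23.70)

This is a matched-pairs design, so SE = s_d/√n = 26.5/√29 = 4.9209.
Margin = 2.763 × 4.9209 = 13.5964; the interval is -37.3 ± 13.5964 = (-50.90, -23.70).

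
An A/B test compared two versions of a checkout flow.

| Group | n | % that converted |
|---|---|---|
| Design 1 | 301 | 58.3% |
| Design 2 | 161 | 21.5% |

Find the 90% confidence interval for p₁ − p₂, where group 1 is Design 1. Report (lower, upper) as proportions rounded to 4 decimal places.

The two standard errors are √(0.5830×0.4170/301) = 0.02842 and √(0.2150×0.7850/161) = 0.03238.
Because the samples are independent, SE_diff = √(0.02842² + 0.03238²) = 0.04308.
Using z* = 1.645 for 90%, ME = 1.645 × 0.04308 = 0.07087.
p̂₁ − p̂₂ = 0.3680; interval 0.3680 ± 0.07087 gives (0.2971, 0.4389).

(0.2971, 0.4389)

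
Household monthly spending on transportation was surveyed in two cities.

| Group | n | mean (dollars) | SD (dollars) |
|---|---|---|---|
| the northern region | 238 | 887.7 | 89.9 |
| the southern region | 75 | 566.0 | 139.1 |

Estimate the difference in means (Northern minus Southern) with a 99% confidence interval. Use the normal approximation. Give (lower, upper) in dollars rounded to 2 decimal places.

(277.69, 365.71)

SE₁ = s₁/√n₁ = 89.9/√238 = 5.8274; SE₂ = 139.1/√75 = 16.0619.
Independent samples, unequal variances: SE_diff = √(SE₁² + SE₂²) = √(33.95859076 + 257.98463161) = 17.0863.
z* = 2.576, so margin of error = 2.576 × 17.0863 = 44.0143.
Difference in means = 887.7 − 566.0 = 321.7000.
321.7000 ± 44.0143 → (277.69, 365.71).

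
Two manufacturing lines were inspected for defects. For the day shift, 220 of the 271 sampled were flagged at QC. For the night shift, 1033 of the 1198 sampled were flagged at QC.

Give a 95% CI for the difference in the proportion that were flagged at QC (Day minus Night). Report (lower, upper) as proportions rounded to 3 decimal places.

p̂₁ = 220/271 = 0.8118 and p̂₂ = 1033/1198 = 0.8623.
SE₁ = √(p̂₁(1−p̂₁)/n₁) = √(0.8118·0.1882/271) = 0.02374; SE₂ = √(0.8623·0.1377/1198) = 0.00996.
Independent samples: SE of the difference = √(SE₁² + SE₂²) = √(0.0005635876 + 0.0000992016) = 0.02574.
z* for 95% confidence is 1.960, so the margin of error is 1.960 × 0.02574 = 0.05045.
Point estimate p̂₁ − p̂₂ = 0.8118 − 0.8623 = -0.0505.
-0.0505 ± 0.05045 → (-0.101, 0.000).

(-0.101, 0.000)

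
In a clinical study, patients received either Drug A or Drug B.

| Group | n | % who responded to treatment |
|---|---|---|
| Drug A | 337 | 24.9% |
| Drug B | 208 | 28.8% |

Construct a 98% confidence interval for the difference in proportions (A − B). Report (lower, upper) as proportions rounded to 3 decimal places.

SE₁ = √(p̂₁(1−p̂₁)/n₁) = √(0.2490·0.7510/337) = 0.02356; SE₂ = √(0.2880·0.7120/208) = 0.03140.
Independent samples: SE of the difference = √(SE₁² + SE₂²) = √(0.0005550736 + 0.00098596) = 0.03926.
z* for 98% confidence is 2.326, so the margin of error is 2.326 × 0.03926 = 0.09132.
Point estimate p̂₁ − p̂₂ = 0.2490 − 0.2880 = -0.0390.
-0.0390 ± 0.09132 → (-0.130, 0.052).

(-0.130, 0.052)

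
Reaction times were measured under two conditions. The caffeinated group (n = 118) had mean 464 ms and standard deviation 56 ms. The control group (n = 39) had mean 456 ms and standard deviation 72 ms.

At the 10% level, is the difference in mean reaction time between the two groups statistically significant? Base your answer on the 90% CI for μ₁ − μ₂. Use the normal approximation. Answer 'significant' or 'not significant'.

not significant

Per-group SEs: s₁/√n₁ = 56/√118 = 5.1552, s₂/√n₂ = 72/√39 = 11.5292.
Unpooled SE of the difference: √(26.57608704 + 132.92245264) = 12.6293.
Margin of error = z* · SE = 1.645 × 12.6293 = 20.7752.
x̄₁ − x̄₂ = 464 − 456 = 8.0000.
CI: 8.0000 ± 20.7752 = (-12.7752, 28.7752).
The interval (-12.7752, 28.7752) contains 0, so the difference is not significant.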